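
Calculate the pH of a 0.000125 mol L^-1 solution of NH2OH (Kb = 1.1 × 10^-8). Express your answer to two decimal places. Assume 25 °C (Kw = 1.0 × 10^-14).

pH = 8.07

NH2OH + H2O ⇌ NH3OH+ + OH-
From the ICE table, Kb = [OH-]²/(0.000125 − [OH-]) = 1.1 × 10^-8.
Neglecting [OH-] in the denominator: [OH-] = √(1.1 × 10^-8 × 0.000125) = 1.17 × 10^-6 M
pOH = 5.93, so pH = 14.00 − pOH = 8.07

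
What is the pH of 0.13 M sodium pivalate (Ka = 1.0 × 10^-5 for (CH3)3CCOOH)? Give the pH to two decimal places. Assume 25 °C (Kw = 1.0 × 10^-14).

(CH3)3CCOO- is the conjugate base of the weak acid (CH3)3CCOOH.
Kb = Kw/Ka = 1.0×10^-14 / 1.0 × 10^-5 = 1.00 × 10^-9
From the ICE table, Kb = [OH-]²/(0.13 − [OH-]) = 1.00 × 10^-9.
Neglecting [OH-] in the denominator: [OH-] = √(1.00 × 10^-9 × 0.13) = 1.14 × 10^-5 M
([OH-]/C₀ = 0.0088% < 5%, so the approximation holds.)
pOH = −log(1.14 × 10^-5) = 4.94; pH = 14.00 − 4.94 = 9.06

pH = 9.06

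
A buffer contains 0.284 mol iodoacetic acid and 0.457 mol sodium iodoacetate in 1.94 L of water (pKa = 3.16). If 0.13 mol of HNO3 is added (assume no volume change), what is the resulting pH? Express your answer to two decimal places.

pH = 3.06

After neutralization: n(ICH2COOH) = 0.414 mol, n(ICH2COO-) = 0.327 mol.
pH = pKa + log(n_ICH2COO-/n_ICH2COOH) = 3.16 + log(0.327/0.414) = 3.16 + (-0.102)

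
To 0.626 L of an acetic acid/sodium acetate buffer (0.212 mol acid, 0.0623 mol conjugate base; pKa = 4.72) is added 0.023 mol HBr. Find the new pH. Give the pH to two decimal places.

pH = 3.94

After neutralization: n(CH3COOH) = 0.235 mol, n(CH3COO-) = 0.0393 mol.
pH = pKa + log(n_CH3COO-/n_CH3COOH) = 4.72 + log(0.0393/0.235) = 4.72 + (-0.777)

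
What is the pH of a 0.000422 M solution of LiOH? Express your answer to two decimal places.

pH = 10.63

LiOH is a strong base; [OH-] = 0.000422 M.
pOH = -log(0.000422) = 3.37
pH = 14.00 - 3.37 = 10.63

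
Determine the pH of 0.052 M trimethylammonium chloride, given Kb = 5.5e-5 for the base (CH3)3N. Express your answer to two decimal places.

pH = 5.51

(CH3)3NH+ is the conjugate acid of the weak base (CH3)3N.
Ka = Kw/Kb = 1.0×10^-14 / 5.5 × 10^-5 = 1.82 × 10^-10
From the ICE table, Ka = x²/(0.052 − x) = 1.82 × 10^-10.
Assume x ≪ 0.052: x ≈ √(1.82 × 10^-10 × 0.052) = 3.08 × 10^-6 M
(x/C₀ = 0.0059% < 5%, so the approximation holds.)
pH = −log[H+] = −log(3.08 × 10^-6) = 5.51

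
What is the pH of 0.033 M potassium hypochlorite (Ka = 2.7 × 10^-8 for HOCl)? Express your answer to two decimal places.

OCl- is the conjugate base of the weak acid HOCl.
Kb = Kw/Ka = 1.0×10^-14 / 2.7 × 10^-8 = 3.70 × 10^-7
From the ICE table, Kb = x²/(0.033 − x) = 3.70 × 10^-7.
Since Kb ≪ C₀, x ≈ √(Kb·C₀) = 1.10 × 10^-4 M.
(x/C₀ = 0.33% < 5%, so the approximation holds.)
pOH = 3.96, so pH = 14.00 − pOH = 10.04

pH = 10.04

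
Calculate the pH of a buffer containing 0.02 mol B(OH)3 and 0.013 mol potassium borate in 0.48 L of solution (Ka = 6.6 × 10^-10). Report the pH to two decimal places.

pKa = −log(6.6 × 10^-10) = 9.180
Using pH = pKa + log([base]/[acid]) with [base]/[acid] = 0.013/0.02:
pH = 9.180 + (-0.187) = 8.99

pH = 8.99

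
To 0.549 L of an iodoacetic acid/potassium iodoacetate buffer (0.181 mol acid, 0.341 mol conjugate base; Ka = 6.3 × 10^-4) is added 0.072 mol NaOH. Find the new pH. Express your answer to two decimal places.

OH- converts ICH2COOH to ICH2COO-: ICH2COOH → 0.109 mol, ICH2COO- → 0.413 mol.
pKa = −log(6.3 × 10^-4) = 3.201
pH = pKa + log(n_ICH2COO-/n_ICH2COOH) = 3.201 + log(0.413/0.109) = 3.201 + (+0.579)

pH = 3.78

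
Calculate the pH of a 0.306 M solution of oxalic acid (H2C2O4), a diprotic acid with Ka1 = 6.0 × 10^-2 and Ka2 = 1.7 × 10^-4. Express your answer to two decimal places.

pH = 0.96

Ka1 ≫ Ka2, so treat the first dissociation as the only significant source of H+.
Ka1 = x²/(0.306 − x) = 6.0 × 10^-2
Solving the quadratic: x = (−Ka1 + √(Ka1² + 4·Ka1·C₀))/2 = 1.09 × 10^-1 M
pH = −log(1.09 × 10^-1) = 0.96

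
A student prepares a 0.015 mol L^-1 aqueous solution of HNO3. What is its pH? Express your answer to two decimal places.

pH = 1.82

HNO3 is a strong acid and dissociates completely, so [H+] = 0.015 M.
pH = -log(0.015) = 1.82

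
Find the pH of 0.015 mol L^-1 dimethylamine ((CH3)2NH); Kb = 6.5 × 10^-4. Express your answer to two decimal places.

pH = 11.45

(CH3)2NH + H2O ⇌ (CH3)2NH2+ + OH-
From the ICE table, Kb = x²/(0.015 − x) = 6.5 × 10^-4.
Here C₀/Kb ≈ 23.1, so the small-x approximation fails. Use the quadratic:
x = [−0.00065 + √(0.00065² + 3.9e-05)]/2 = 2.81 × 10^-3 M
pOH = 2.55, so pH = 14.00 − pOH = 11.45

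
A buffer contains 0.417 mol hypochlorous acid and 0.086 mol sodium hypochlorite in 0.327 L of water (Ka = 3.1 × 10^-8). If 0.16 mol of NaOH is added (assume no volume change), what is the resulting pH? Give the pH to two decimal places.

OH- converts HOCl to OCl-: HOCl → 0.257 mol, OCl- → 0.246 mol.
pKa = −log(3.1 × 10^-8) = 7.509
Henderson–Hasselbalch with mole ratio 0.246/0.257: pH = 7.509 + (-0.019)

pH = 7.49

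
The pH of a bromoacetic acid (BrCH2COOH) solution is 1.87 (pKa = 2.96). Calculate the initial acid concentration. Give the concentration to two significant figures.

[H+] = 10^(-1.87) = 1.35 × 10^-2 M = x
Ka = 10^(−2.96) = 1.10 × 10^-3
Ka = x²/(C₀ − x) ⇒ C₀ = x + x²/Ka
C₀ = 1.35 × 10^-2 + (1.35 × 10^-2)²/(1.10 × 10^-3) = 1.79 × 10^-1 M

C₀ = 1.8 × 10^-1 M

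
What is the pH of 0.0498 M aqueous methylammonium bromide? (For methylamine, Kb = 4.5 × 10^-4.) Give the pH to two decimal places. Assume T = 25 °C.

CH3NH3+ is the conjugate acid of the weak base CH3NH2.
Ka = Kw/Kb = 1.0×10^-14 / 4.5 × 10^-4 = 2.22 × 10^-11
Ka = [H+]²/(0.0498 − [H+]) = 2.22 × 10^-11
Neglecting [H+] in the denominator: [H+] = √(2.22 × 10^-11 × 0.0498) = 1.05 × 10^-6 M
([H+]/C₀ = 0.0021% < 5%, so the approximation holds.)
pH = −log(1.05 × 10^-6) = 5.98

pH = 5.98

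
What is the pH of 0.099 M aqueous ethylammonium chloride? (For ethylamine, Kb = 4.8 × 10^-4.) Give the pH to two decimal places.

pH = 5.84

C2H5NH3+ is the conjugate acid of the weak base C2H5NH2.
Ka = Kw/Kb = 1.0×10^-14 / 4.8 × 10^-4 = 2.08 × 10^-11
Ka = x²/(0.099 − x) = 2.08 × 10^-11
Neglecting x in the denominator: x = √(2.08 × 10^-11 × 0.099) = 1.43 × 10^-6 M
pH = −log(1.43 × 10^-6) = 5.84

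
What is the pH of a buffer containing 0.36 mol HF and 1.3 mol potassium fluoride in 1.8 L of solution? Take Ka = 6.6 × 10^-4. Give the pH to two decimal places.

pH = 3.74

pKa = −log(6.6 × 10^-4) = 3.180
pH = pKa + log([A⁻]/[HA]) = 3.180 + log(1.3/0.36)
pH = 3.180 + (+0.558) = 3.74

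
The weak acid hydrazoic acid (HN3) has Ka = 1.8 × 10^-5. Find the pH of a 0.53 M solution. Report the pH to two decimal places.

HN3 ⇌ N3- + H+
From the ICE table, Ka = [H+]²/(0.53 − [H+]) = 1.8 × 10^-5.
Neglecting [H+] in the denominator: [H+] = √(1.8 × 10^-5 × 0.53) = 3.09 × 10^-3 M
pH = −log[H+] = −log(3.09 × 10^-3) = 2.51

pH = 2.51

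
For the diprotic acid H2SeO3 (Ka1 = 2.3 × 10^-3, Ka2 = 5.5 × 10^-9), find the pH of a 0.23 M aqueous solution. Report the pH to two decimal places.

pH = 1.66

Since Ka1 ≫ Ka2, the first ionization dominates [H+].
Ka1 = x²/(0.23 − x) = 2.3 × 10^-3
Solving the quadratic: x = (−Ka1 + √(Ka1² + 4·Ka1·C₀))/2 = 2.19 × 10^-2 M
pH = −log(2.19 × 10^-2) = 1.66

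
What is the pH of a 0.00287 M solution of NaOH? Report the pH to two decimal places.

NaOH is a strong base; [OH-] = 0.00287 M.
pOH = -log(0.00287) = 2.54
pH = 14.00 - 2.54 = 11.46

pH = 11.46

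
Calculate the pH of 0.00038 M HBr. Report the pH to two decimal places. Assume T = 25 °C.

pH = 3.42

HBr is a strong acid and dissociates completely, so [H+] = 0.00038 M.
pH = -log(0.00038) = 3.42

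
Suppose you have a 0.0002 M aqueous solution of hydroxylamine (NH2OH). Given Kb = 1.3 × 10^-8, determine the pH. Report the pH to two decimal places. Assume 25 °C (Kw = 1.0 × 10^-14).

pH = 8.21

NH2OH + H2O ⇌ NH3OH+ + OH-
Kb = [OH-]²/(0.0002 − [OH-]) = 1.3 × 10^-8
Since Kb ≪ C₀, [OH-] ≈ √(Kb·C₀) = 1.61 × 10^-6 M.
([OH-]/C₀ = 0.81% < 5%, so the approximation holds.)
pOH = −log(1.61 × 10^-6) = 5.79; pH = 14.00 − 5.79 = 8.21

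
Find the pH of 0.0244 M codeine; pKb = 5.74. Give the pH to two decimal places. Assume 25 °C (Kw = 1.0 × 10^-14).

C18H21NO3 + H2O ⇌ C18H22NO3+ + OH-
Kb = 10^(−5.74) = 1.82 × 10^-6
Kb = x²/(0.0244 − x) = 1.82 × 10^-6
Since Kb ≪ C₀, x ≈ √(Kb·C₀) = 2.11 × 10^-4 M.
pOH = −log(2.11 × 10^-4) = 3.68; pH = 14.00 − 3.68 = 10.32

pH = 10.32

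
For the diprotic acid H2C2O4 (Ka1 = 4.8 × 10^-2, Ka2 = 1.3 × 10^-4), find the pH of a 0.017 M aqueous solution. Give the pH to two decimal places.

pH = 1.88

Ka1 ≫ Ka2, so treat the first dissociation as the only significant source of H+.
Ka1 = x²/(0.017 − x) = 4.8 × 10^-2
Solving the quadratic: x = (−Ka1 + √(Ka1² + 4·Ka1·C₀))/2 = 1.33 × 10^-2 M
pH = −log(1.33 × 10^-2) = 1.88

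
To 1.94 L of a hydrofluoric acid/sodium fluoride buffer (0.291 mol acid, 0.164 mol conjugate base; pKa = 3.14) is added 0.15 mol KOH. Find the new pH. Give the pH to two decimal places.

pH = 3.49

OH- converts HF to F-: HF → 0.141 mol, F- → 0.314 mol.
pH = pKa + log(n_F-/n_HF) = 3.14 + log(0.314/0.141) = 3.14 + (+0.348)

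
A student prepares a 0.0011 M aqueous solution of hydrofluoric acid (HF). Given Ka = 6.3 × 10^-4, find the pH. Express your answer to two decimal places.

HF ⇌ F- + H+
From the ICE table, Ka = [H+]²/(0.0011 − [H+]) = 6.3 × 10^-4.
[H+] is not negligible relative to C₀; solve [H+]² + 0.00063·[H+] − 6.93e-07 = 0.
[H+] = (−Ka + √(Ka² + 4·Ka·C₀))/2 = 5.75 × 10^-4 M
pH = −log[H+] = −log(5.75 × 10^-4) = 3.24

pH = 3.24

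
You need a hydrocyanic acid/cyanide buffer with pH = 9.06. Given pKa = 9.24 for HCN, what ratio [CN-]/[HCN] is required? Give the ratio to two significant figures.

pH = pKa + log(r) ⇒ log(r) = 9.06 − 9.24 = -0.18
r = [CN-]/[HCN] = 10^(-0.18) = 0.661

ratio = 0.66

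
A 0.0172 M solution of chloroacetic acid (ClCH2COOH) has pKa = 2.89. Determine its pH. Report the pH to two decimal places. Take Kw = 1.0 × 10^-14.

ClCH2COOH ⇌ ClCH2COO- + H+
Ka = 10^(−2.89) = 1.29 × 10^-3
Ka = [H+]²/(0.0172 − [H+]) = 1.29 × 10^-3
The 5% rule fails; solving [H+]² + Ka·[H+] − Ka·C₀ = 0 exactly:
[H+] = (−Ka + √(Ka² + 4·Ka·C₀))/2 = 4.11 × 10^-3 M
pH = −log(4.11 × 10^-3) = 2.39

pH = 2.39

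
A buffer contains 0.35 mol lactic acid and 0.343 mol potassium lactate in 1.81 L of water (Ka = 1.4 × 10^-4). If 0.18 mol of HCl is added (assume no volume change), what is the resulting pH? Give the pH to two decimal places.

pH = 3.34

Added H+ converts CH3CH(OH)COO- to CH3CH(OH)COOH: CH3CH(OH)COOH → 0.53 mol, CH3CH(OH)COO- → 0.163 mol.
pKa = −log(1.4 × 10^-4) = 3.854
Henderson–Hasselbalch with mole ratio 0.163/0.53: pH = 3.854 + (-0.512)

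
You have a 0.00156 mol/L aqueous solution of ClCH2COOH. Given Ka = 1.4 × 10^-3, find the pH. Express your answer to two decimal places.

pH = 3.03

ClCH2COOH ⇌ ClCH2COO- + H+
From the ICE table, Ka = [H+]²/(0.00156 − [H+]) = 1.4 × 10^-3.
Here C₀/Ka ≈ 1.11, so the small-[H+] approximation fails. Use the quadratic:
[H+] = (−Ka + √(Ka² + 4·Ka·C₀))/2 = 9.35 × 10^-4 M
pH = −log[H+] = −log(9.35 × 10^-4) = 3.03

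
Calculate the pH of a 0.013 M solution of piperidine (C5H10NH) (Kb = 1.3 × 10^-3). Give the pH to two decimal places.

C5H10NH + H2O ⇌ C5H10NH2+ + OH-
Kb = x²/(0.013 − x) = 1.3 × 10^-3
Here C₀/Kb ≈ 10, so the small-x approximation fails. Use the quadratic:
x = (−Kb + √(Kb² + 4·Kb·C₀))/2 = 3.51 × 10^-3 M
pOH = −log(3.51 × 10^-3) = 2.45; pH = 14.00 − 2.45 = 11.55

pH = 11.55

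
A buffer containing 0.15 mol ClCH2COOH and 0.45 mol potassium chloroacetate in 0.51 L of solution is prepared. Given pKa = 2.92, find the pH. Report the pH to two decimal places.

pH = 3.40

Using pH = pKa + log([base]/[acid]) with [base]/[acid] = 0.45/0.15:
pH = 2.92 + (+0.477) = 3.40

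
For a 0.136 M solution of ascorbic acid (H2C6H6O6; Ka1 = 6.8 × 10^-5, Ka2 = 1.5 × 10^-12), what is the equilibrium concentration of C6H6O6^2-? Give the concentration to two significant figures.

1.5 × 10^-12 M

First ionization gives [H+] ≈ [HC6H6O6-] = 3.04 × 10^-3 M.
Second step: Ka2 = [H+][C6H6O6^2-]/[HC6H6O6-] ≈ [C6H6O6^2-] (since [H+] ≈ [HC6H6O6-]).
So [C6H6O6^2-] ≈ Ka2.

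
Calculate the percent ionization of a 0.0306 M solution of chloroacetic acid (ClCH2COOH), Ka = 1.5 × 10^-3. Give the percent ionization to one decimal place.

ClCH2COOH ⇌ ClCH2COO- + H+; let x = [H+] at equilibrium.
Ka = x²/(C₀ − x); solving the quadratic gives x = 6.07 × 10^-3 M.
% ionization = x/C₀ × 100% = 6.07 × 10^-3/0.0306 × 100% = 19.8%

19.8%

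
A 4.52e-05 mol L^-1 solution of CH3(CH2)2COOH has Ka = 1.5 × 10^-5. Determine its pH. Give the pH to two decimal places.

CH3(CH2)2COOH ⇌ CH3(CH2)2COO- + H+
Let x = [H+] at equilibrium. Ka = x²/(4.52e-05 − x).
Here C₀/Ka ≈ 3.01, so the small-x approximation fails. Use the quadratic:
x = (−Ka + √(Ka² + 4·Ka·C₀))/2 = 1.96 × 10^-5 M
pH = −log[H+] = −log(1.96 × 10^-5) = 4.71

pH = 4.71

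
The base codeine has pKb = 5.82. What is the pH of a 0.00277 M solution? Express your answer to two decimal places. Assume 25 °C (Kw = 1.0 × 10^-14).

C18H21NO3 + H2O ⇌ C18H22NO3+ + OH-
Kb = 10^(−5.82) = 1.51 × 10^-6
From the ICE table, Kb = x²/(0.00277 − x) = 1.51 × 10^-6.
Since Kb ≪ C₀, x ≈ √(Kb·C₀) = 6.47 × 10^-5 M.
pOH = 4.19, so pH = 14.00 − pOH = 9.81

pH = 9.81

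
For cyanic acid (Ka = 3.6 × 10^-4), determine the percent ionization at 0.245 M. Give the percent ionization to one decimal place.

HOCN ⇌ OCN- + H+; let x = [H+] at equilibrium.
x ≈ √(Ka·C₀) = √(3.6 × 10^-4 × 0.245) = 9.39 × 10^-3 M
Fraction ionized = 9.39 × 10^-3 / 0.245 = 0.0383 → 3.8%

3.8%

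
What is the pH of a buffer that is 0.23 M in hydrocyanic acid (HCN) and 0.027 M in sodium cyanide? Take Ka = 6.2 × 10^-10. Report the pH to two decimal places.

pH = 8.28

pKa = −log(6.2 × 10^-10) = 9.208
pH = pKa + log([A⁻]/[HA]) = 9.208 + log(0.027/0.23)
pH = 9.208 + (-0.930) = 8.28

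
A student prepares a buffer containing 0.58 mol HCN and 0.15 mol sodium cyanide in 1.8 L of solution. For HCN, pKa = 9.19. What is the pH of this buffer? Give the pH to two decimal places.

pH = 8.60

pH = pKa + log([A⁻]/[HA]) = 9.19 + log(0.15/0.58)
pH = 9.19 + (-0.587) = 8.60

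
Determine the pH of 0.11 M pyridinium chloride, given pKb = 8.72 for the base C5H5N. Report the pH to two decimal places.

C5H5NH+ is the conjugate acid of the weak base C5H5N.
Kb = 10^(−8.72) = 1.91 × 10^-9
Ka = Kw/Kb = 1.0×10^-14 / 1.91 × 10^-9 = 5.24 × 10^-6
From the ICE table, Ka = x²/(0.11 − x) = 5.24 × 10^-6.
Since Ka ≪ C₀, x ≈ √(Ka·C₀) = 7.59 × 10^-4 M.
pH = −log[H+] = −log(7.59 × 10^-4) = 3.12

pH = 3.12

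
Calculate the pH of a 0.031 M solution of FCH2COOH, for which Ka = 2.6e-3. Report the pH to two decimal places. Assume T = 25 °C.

pH = 2.11

FCH2COOH ⇌ FCH2COO- + H+
From the ICE table, Ka = [H+]²/(0.031 − [H+]) = 2.6 × 10^-3.
The 5% rule fails; solving [H+]² + Ka·[H+] − Ka·C₀ = 0 exactly:
[H+] = (−Ka + √(Ka² + 4·Ka·C₀))/2 = 7.77 × 10^-3 M
pH = −log(7.77 × 10^-3) = 2.11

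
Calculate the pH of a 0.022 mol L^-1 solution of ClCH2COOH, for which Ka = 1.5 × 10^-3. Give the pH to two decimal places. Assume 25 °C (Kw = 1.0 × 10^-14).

ClCH2COOH ⇌ ClCH2COO- + H+
From the ICE table, Ka = x²/(0.022 − x) = 1.5 × 10^-3.
x is not negligible relative to C₀; solve x² + 0.0015·x − 3.3e-05 = 0.
x = [−0.0015 + √(0.0015² + 0.000132)]/2 = 5.04 × 10^-3 M
pH = −log(5.04 × 10^-3) = 2.30

pH = 2.30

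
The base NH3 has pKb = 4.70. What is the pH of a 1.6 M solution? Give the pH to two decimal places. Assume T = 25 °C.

pH = 11.75

NH3 + H2O ⇌ NH4+ + OH-
Kb = 10^(−4.70) = 2.00 × 10^-5
Kb = x²/(1.6 − x) = 2.00 × 10^-5
Since Kb ≪ C₀, x ≈ √(Kb·C₀) = 5.66 × 10^-3 M.
Check: 0.35% ionized — well under 5%, approximation valid.
pOH = −log(5.66 × 10^-3) = 2.25; pH = 14.00 − 2.25 = 11.75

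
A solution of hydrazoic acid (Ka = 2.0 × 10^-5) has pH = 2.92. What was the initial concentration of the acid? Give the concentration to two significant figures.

C₀ = 7.3 × 10^-2 M

[H+] = 10^(-2.92) = 1.20 × 10^-3 M = x
Ka = x²/(C₀ − x) ⇒ C₀ = x + x²/Ka
C₀ = 1.20 × 10^-3 + (1.20 × 10^-3)²/(2.0 × 10^-5) = 7.32 × 10^-2 M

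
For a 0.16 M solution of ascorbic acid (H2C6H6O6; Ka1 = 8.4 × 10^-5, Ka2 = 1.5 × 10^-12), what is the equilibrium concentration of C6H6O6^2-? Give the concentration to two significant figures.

First ionization gives [H+] ≈ [HC6H6O6-] = 3.67 × 10^-3 M.
Second step: Ka2 = [H+][C6H6O6^2-]/[HC6H6O6-] ≈ [C6H6O6^2-] (since [H+] ≈ [HC6H6O6-]).
So [C6H6O6^2-] ≈ Ka2.

1.5 × 10^-12 M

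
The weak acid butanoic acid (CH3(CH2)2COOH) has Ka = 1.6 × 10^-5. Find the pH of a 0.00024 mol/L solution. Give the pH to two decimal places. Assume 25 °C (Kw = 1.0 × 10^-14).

pH = 4.26

CH3(CH2)2COOH ⇌ CH3(CH2)2COO- + H+
Ka = [H+]²/(0.00024 − [H+]) = 1.6 × 10^-5
[H+] is not negligible relative to C₀; solve [H+]² + 1.6e-05·[H+] − 3.84e-09 = 0.
[H+] = [−1.6e-05 + √(1.6e-05² + 1.54e-08)]/2 = 5.45 × 10^-5 M
pH = −log[H+] = −log(5.45 × 10^-5) = 4.26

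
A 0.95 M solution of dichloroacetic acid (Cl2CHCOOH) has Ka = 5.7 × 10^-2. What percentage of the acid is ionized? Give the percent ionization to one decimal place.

Cl2CHCOOH ⇌ Cl2CHCOO- + H+; let x = [H+] at equilibrium.
Ka = x²/(C₀ − x); solving the quadratic gives x = 2.06 × 10^-1 M.
Fraction ionized = 2.06 × 10^-1 / 0.95 = 0.2168 → 21.7%

21.7%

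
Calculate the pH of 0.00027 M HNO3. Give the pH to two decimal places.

HNO3 is a strong acid and dissociates completely, so [H+] = 0.00027 M.
pH = -log(0.00027) = 3.57

pH = 3.57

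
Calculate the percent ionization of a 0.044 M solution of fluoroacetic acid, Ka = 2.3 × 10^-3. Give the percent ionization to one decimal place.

FCH2COOH ⇌ FCH2COO- + H+; let x = [H+] at equilibrium.
Solve x² + 0.0023x − 0.000101 = 0 → x = 8.98 × 10^-3 M
Fraction ionized = 8.98 × 10^-3 / 0.044 = 0.2041 → 20.4%

20.4%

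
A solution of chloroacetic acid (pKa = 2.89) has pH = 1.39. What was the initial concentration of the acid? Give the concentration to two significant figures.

[H+] = 10^(-1.39) = 4.07 × 10^-2 M = x
Ka = 10^(−2.89) = 1.29 × 10^-3
Ka = x²/(C₀ − x) ⇒ C₀ = x + x²/Ka
C₀ = 4.07 × 10^-2 + (4.07 × 10^-2)²/(1.29 × 10^-3) = 1.32 M

C₀ = 1.3 M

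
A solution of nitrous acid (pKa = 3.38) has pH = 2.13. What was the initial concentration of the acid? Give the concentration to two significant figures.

C₀ = 1.4 × 10^-1 M

[H+] = 10^(-2.13) = 7.41 × 10^-3 M = x
Ka = 10^(−3.38) = 4.17 × 10^-4
Ka = x²/(C₀ − x) ⇒ C₀ = x + x²/Ka
C₀ = 7.41 × 10^-3 + (7.41 × 10^-3)²/(4.17 × 10^-4) = 1.39 × 10^-1 M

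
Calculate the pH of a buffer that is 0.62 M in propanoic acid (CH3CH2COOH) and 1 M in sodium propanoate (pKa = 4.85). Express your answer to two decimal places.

Using pH = pKa + log([base]/[acid]) with [base]/[acid] = 1/0.62:
pH = 4.85 + (+0.208) = 5.06

pH = 5.06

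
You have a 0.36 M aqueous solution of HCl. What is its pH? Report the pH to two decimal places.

HCl is a strong acid and dissociates completely, so [H+] = 0.36 M.
pH = -log(0.36) = 0.44

pH = 0.44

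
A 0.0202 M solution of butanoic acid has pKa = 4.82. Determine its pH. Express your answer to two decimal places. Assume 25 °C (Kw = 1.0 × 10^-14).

pH = 3.26

CH3(CH2)2COOH ⇌ CH3(CH2)2COO- + H+
Ka = 10^(−4.82) = 1.51 × 10^-5
Let x = [H+] at equilibrium. Ka = x²/(0.0202 − x).
Neglecting x in the denominator: x = √(1.51 × 10^-5 × 0.0202) = 5.52 × 10^-4 M
pH = −log(5.52 × 10^-4) = 3.26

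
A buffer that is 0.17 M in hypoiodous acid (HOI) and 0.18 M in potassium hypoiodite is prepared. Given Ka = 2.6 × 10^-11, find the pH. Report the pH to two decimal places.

pH = 10.61

pKa = −log(2.6 × 10^-11) = 10.585
Henderson–Hasselbalch: pH = pKa + log([OI-]/[HOI]) = 10.585 + log(0.18/0.17)
pH = 10.585 + (+0.025) = 10.61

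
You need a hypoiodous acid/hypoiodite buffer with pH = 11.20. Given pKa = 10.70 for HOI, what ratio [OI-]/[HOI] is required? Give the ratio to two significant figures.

pH = pKa + log(r) ⇒ log(r) = 11.20 − 10.70 = +0.50
r = [OI-]/[HOI] = 10^(+0.50) = 3.16

ratio = 3.2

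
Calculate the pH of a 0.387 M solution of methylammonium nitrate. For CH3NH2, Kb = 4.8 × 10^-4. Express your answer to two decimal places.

pH = 5.55

CH3NH3+ is the conjugate acid of the weak base CH3NH2.
Ka = Kw/Kb = 1.0×10^-14 / 4.8 × 10^-4 = 2.08 × 10^-11
From the ICE table, Ka = [H+]²/(0.387 − [H+]) = 2.08 × 10^-11.
Assume [H+] ≪ 0.387: [H+] ≈ √(2.08 × 10^-11 × 0.387) = 2.84 × 10^-6 M
pH = −log[H+] = −log(2.84 × 10^-6) = 5.55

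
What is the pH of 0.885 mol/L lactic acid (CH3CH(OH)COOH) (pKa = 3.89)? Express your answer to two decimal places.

CH3CH(OH)COOH ⇌ CH3CH(OH)COO- + H+
Ka = 10^(−3.89) = 1.29 × 10^-4
Let x = [H+] at equilibrium. Ka = x²/(0.885 − x).
Since Ka ≪ C₀, x ≈ √(Ka·C₀) = 1.07 × 10^-2 M.
(x/C₀ = 1.2% < 5%, so the approximation holds.)
pH = −log[H+] = −log(1.07 × 10^-2) = 1.97

pH = 1.97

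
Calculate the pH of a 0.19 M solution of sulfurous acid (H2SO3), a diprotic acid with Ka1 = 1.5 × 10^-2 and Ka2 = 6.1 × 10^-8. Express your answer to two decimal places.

pH = 1.33

Ka1 ≫ Ka2, so treat the first dissociation as the only significant source of H+.
Ka1 = x²/(0.19 − x) = 1.5 × 10^-2
Solving the quadratic: x = (−Ka1 + √(Ka1² + 4·Ka1·C₀))/2 = 4.64 × 10^-2 M
pH = −log(4.64 × 10^-2) = 1.33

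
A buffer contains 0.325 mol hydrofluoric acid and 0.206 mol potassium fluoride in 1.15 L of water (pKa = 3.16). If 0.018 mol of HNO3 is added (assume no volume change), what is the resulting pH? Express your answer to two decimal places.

pH = 2.90

Added H+ converts F- to HF: HF → 0.343 mol, F- → 0.188 mol.
Henderson–Hasselbalch with mole ratio 0.188/0.343: pH = 3.16 + (-0.261)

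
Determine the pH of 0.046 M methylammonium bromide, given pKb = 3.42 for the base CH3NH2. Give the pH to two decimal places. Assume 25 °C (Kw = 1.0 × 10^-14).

CH3NH3+ is the conjugate acid of the weak base CH3NH2.
Kb = 10^(−3.42) = 3.80 × 10^-4
Ka = Kw/Kb = 1.0×10^-14 / 3.80 × 10^-4 = 2.63 × 10^-11
From the ICE table, Ka = x²/(0.046 − x) = 2.63 × 10^-11.
Since Ka ≪ C₀, x ≈ √(Ka·C₀) = 1.10 × 10^-6 M.
(x/C₀ = 0.0024% < 5%, so the approximation holds.)
pH = −log[H+] = −log(1.10 × 10^-6) = 5.96

pH = 5.96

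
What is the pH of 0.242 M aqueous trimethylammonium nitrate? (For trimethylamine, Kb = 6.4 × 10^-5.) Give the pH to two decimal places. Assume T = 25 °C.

(CH3)3NH+ is the conjugate acid of the weak base (CH3)3N.
Ka = Kw/Kb = 1.0×10^-14 / 6.4 × 10^-5 = 1.56 × 10^-10
Ka = x²/(0.242 − x) = 1.56 × 10^-10
Neglecting x in the denominator: x = √(1.56 × 10^-10 × 0.242) = 6.14 × 10^-6 M
pH = −log[H+] = −log(6.14 × 10^-6) = 5.21

pH = 5.21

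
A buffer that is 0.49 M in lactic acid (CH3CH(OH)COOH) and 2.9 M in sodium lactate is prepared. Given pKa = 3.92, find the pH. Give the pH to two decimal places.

pH = 4.69

pH = pKa + log([A⁻]/[HA]) = 3.92 + log(2.9/0.49)
pH = 3.92 + (+0.772) = 4.69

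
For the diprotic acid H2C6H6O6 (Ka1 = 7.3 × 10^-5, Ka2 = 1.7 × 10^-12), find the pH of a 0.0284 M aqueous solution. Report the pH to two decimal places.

Since Ka1 ≫ Ka2, the first ionization dominates [H+].
Ka1 = x²/(0.0284 − x) = 7.3 × 10^-5
Solving the quadratic: x = (−Ka1 + √(Ka1² + 4·Ka1·C₀))/2 = 1.40 × 10^-3 M
pH = −log(1.40 × 10^-3) = 2.85

pH = 2.85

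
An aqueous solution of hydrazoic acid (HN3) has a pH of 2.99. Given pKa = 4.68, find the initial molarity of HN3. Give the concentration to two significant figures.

C₀ = 5.1 × 10^-2 M

[H+] = 10^(-2.99) = 1.02 × 10^-3 M = x
Ka = 10^(−4.68) = 2.09 × 10^-5
Ka = x²/(C₀ − x) ⇒ C₀ = x + x²/Ka
C₀ = 1.02 × 10^-3 + (1.02 × 10^-3)²/(2.09 × 10^-5) = 5.08 × 10^-2 M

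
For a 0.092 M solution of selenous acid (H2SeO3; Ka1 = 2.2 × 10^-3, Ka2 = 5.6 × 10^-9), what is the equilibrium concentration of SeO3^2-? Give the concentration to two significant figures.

First ionization gives [H+] ≈ [HSeO3-] = 1.32 × 10^-2 M.
Second step: Ka2 = [H+][SeO3^2-]/[HSeO3-] ≈ [SeO3^2-] (since [H+] ≈ [HSeO3-]).
So [SeO3^2-] ≈ Ka2.

5.6 × 10^-9 M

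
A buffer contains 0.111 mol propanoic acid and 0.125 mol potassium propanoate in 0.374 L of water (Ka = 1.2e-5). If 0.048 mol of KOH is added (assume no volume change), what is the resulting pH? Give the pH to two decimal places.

After neutralization: n(CH3CH2COOH) = 0.063 mol, n(CH3CH2COO-) = 0.173 mol.
pKa = −log(1.2 × 10^-5) = 4.921
Henderson–Hasselbalch with mole ratio 0.173/0.063: pH = 4.921 + (+0.439)

pH = 5.36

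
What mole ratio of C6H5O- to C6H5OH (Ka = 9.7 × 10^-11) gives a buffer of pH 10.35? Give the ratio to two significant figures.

ratio = 2.2

pKa = -log(9.7 × 10^-11) = 10.013
pH = pKa + log(r) ⇒ log(r) = 10.35 − 10.013 = +0.337
r = [C6H5O-]/[C6H5OH] = 10^(+0.337) = 2.17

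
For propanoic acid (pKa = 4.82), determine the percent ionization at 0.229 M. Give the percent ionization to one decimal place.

0.8%

CH3CH2COOH ⇌ CH3CH2COO- + H+; let x = [H+] at equilibrium.
Ka = 10^(−4.82) = 1.51 × 10^-5
x ≈ √(Ka·C₀) = √(1.51 × 10^-5 × 0.229) = 1.86 × 10^-3 M
% ionization = x/C₀ × 100% = 1.86 × 10^-3/0.229 × 100% = 0.8%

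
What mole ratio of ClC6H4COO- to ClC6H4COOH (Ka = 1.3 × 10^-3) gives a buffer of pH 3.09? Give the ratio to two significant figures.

pKa = -log(1.3 × 10^-3) = 2.886
pH = pKa + log(r) ⇒ log(r) = 3.09 − 2.886 = +0.204
r = [ClC6H4COO-]/[ClC6H4COOH] = 10^(+0.204) = 1.6

ratio = 1.6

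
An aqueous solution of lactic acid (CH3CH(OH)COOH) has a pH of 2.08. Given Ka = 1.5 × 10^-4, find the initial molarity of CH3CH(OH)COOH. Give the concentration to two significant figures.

[H+] = 10^(-2.08) = 8.32 × 10^-3 M = x
Ka = x²/(C₀ − x) ⇒ C₀ = x + x²/Ka
C₀ = 8.32 × 10^-3 + (8.32 × 10^-3)²/(1.5 × 10^-4) = 4.70 × 10^-1 M

C₀ = 4.7 × 10^-1 M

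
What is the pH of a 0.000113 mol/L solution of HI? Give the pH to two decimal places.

pH = 3.95

HI is a strong acid and dissociates completely, so [H+] = 0.000113 M.
pH = -log(0.000113) = 3.95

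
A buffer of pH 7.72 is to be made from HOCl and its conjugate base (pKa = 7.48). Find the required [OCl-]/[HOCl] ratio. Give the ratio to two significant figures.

pH = pKa + log(r) ⇒ log(r) = 7.72 − 7.48 = +0.24
r = [OCl-]/[HOCl] = 10^(+0.24) = 1.74

ratio = 1.7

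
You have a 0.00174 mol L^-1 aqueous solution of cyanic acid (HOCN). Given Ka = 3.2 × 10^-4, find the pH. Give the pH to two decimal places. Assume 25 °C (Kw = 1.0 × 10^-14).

pH = 3.22

HOCN ⇌ OCN- + H+
From the ICE table, Ka = [H+]²/(0.00174 − [H+]) = 3.2 × 10^-4.
[H+] is not negligible relative to C₀; solve [H+]² + 0.00032·[H+] − 5.57e-07 = 0.
[H+] = [−0.00032 + √(0.00032² + 2.23e-06)]/2 = 6.03 × 10^-4 M
pH = −log(6.03 × 10^-4) = 3.22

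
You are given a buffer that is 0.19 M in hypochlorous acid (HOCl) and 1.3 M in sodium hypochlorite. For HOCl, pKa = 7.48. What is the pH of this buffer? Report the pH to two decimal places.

pH = 8.32

Using pH = pKa + log([base]/[acid]) with [base]/[acid] = 1.3/0.19:
pH = 7.48 + (+0.835) = 8.32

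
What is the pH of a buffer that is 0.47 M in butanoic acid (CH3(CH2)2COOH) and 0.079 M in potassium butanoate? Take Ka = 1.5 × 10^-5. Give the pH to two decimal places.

pH = 4.05

pKa = −log(1.5 × 10^-5) = 4.824
Henderson–Hasselbalch: pH = pKa + log([CH3(CH2)2COO-]/[CH3(CH2)2COOH]) = 4.824 + log(0.079/0.47)
pH = 4.824 + (-0.774) = 4.05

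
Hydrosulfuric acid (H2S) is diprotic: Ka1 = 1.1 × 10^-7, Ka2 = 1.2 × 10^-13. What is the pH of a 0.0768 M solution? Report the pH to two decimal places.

pH = 4.04

Ka1 ≫ Ka2, so treat the first dissociation as the only significant source of H+.
Ka1 = x²/(0.0768 − x) = 1.1 × 10^-7
x ≈ √(1.1 × 10^-7 × 0.0768) = 9.19 × 10^-5 M
pH = −log(9.19 × 10^-5) = 4.04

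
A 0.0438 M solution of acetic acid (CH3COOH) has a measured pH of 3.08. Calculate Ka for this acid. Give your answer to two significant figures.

Ka = 1.6 × 10^-5

[H+] = 10^(-3.08) = 8.32 × 10^-4 M
At equilibrium [HA] = 0.0438 − 8.32 × 10^-4 = 4.30 × 10^-2 M
Ka = [H+][A-]/[HA] = (8.32 × 10^-4)² / 4.30 × 10^-2 = 1.6 × 10^-5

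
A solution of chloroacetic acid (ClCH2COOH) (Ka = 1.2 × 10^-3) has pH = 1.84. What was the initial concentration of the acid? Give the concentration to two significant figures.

[H+] = 10^(-1.84) = 1.45 × 10^-2 M = x
Ka = x²/(C₀ − x) ⇒ C₀ = x + x²/Ka
C₀ = 1.45 × 10^-2 + (1.45 × 10^-2)²/(1.2 × 10^-3) = 1.90 × 10^-1 M

C₀ = 1.9 × 10^-1 M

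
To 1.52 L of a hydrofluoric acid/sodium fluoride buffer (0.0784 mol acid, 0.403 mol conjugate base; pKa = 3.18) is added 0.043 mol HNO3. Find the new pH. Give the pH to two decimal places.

Added H+ converts F- to HF: HF → 0.121 mol, F- → 0.36 mol.
pH = pKa + log(n_F-/n_HF) = 3.18 + log(0.36/0.121) = 3.18 + (+0.474)

pH = 3.65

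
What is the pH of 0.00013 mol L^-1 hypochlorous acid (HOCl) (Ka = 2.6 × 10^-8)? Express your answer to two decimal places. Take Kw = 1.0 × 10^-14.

pH = 5.74

HOCl ⇌ OCl- + H+
From the ICE table, Ka = [H+]²/(0.00013 − [H+]) = 2.6 × 10^-8.
Neglecting [H+] in the denominator: [H+] = √(2.6 × 10^-8 × 0.00013) = 1.84 × 10^-6 M
([H+]/C₀ = 1.4% < 5%, so the approximation holds.)
pH = −log(1.84 × 10^-6) = 5.74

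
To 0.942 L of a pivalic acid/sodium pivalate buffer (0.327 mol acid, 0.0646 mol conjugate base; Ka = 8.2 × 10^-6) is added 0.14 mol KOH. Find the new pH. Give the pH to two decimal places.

pH = 5.13

After neutralization: n((CH3)3CCOOH) = 0.187 mol, n((CH3)3CCOO-) = 0.205 mol.
pKa = −log(8.2 × 10^-6) = 5.086
Henderson–Hasselbalch with mole ratio 0.205/0.187: pH = 5.086 + (+0.040)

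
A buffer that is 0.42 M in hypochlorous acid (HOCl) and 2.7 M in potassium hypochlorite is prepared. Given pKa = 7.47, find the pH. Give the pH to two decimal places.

pH = 8.28

Using pH = pKa + log([base]/[acid]) with [base]/[acid] = 2.7/0.42:
pH = 7.47 + (+0.808) = 8.28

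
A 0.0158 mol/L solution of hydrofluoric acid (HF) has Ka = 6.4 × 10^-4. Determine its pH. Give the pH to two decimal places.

pH = 2.54

HF ⇌ F- + H+
Let x = [H+] at equilibrium. Ka = x²/(0.0158 − x).
Here C₀/Ka ≈ 24.7, so the small-x approximation fails. Use the quadratic:
x = (−Ka + √(Ka² + 4·Ka·C₀))/2 = 2.88 × 10^-3 M
pH = −log[H+] = −log(2.88 × 10^-3) = 2.54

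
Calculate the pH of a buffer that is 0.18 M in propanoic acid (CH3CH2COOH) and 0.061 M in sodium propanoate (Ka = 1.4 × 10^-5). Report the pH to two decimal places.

pKa = −log(1.4 × 10^-5) = 4.854
Henderson–Hasselbalch: pH = pKa + log([CH3CH2COO-]/[CH3CH2COOH]) = 4.854 + log(0.061/0.18)
pH = 4.854 + (-0.470) = 4.38

pH = 4.38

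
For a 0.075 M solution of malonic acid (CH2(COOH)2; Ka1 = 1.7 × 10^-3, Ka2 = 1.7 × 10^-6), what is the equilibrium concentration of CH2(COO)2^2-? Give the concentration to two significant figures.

1.7 × 10^-6 M

First ionization gives [H+] ≈ [CH2(COOH)COO-] = 1.05 × 10^-2 M.
Second step: Ka2 = [H+][CH2(COO)2^2-]/[CH2(COOH)COO-] ≈ [CH2(COO)2^2-] (since [H+] ≈ [CH2(COOH)COO-]).
So [CH2(COO)2^2-] ≈ Ka2.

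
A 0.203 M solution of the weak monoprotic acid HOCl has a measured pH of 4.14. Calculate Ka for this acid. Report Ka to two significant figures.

Ka = 2.6 × 10^-8

[H+] = 10^(-4.14) = 7.24 × 10^-5 M
At equilibrium [HA] = 0.203 − 7.24 × 10^-5 = 2.03 × 10^-1 M
Ka = [H+][A-]/[HA] = (7.24 × 10^-5)² / 2.03 × 10^-1 = 2.6 × 10^-8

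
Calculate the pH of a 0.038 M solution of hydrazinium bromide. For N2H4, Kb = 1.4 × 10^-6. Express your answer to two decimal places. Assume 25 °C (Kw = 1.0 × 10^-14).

pH = 4.78

N2H5+ is the conjugate acid of the weak base N2H4.
Ka = Kw/Kb = 1.0×10^-14 / 1.4 × 10^-6 = 7.14 × 10^-9
Ka = [H+]²/(0.038 − [H+]) = 7.14 × 10^-9
Since Ka ≪ C₀, [H+] ≈ √(Ka·C₀) = 1.65 × 10^-5 M.
Check: 0.043% ionized — well under 5%, approximation valid.
pH = −log(1.65 × 10^-5) = 4.78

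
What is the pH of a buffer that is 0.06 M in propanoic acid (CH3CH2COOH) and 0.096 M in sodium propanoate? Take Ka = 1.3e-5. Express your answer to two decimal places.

pH = 5.09

pKa = −log(1.3 × 10^-5) = 4.886
Henderson–Hasselbalch: pH = pKa + log([CH3CH2COO-]/[CH3CH2COOH]) = 4.886 + log(0.096/0.06)
pH = 4.886 + (+0.204) = 5.09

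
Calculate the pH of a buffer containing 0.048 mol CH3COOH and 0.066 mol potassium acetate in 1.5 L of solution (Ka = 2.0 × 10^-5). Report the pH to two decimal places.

pH = 4.84

pKa = −log(2.0 × 10^-5) = 4.699
Using pH = pKa + log([base]/[acid]) with [base]/[acid] = 0.066/0.048:
pH = 4.699 + (+0.138) = 4.84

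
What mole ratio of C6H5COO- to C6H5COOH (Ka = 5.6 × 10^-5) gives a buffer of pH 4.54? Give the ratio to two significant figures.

ratio = 1.9

pKa = -log(5.6 × 10^-5) = 4.252
pH = pKa + log(r) ⇒ log(r) = 4.54 − 4.252 = +0.288
r = [C6H5COO-]/[C6H5COOH] = 10^(+0.288) = 1.94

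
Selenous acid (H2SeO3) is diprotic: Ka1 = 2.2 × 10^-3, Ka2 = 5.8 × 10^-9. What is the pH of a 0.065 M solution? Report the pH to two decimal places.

pH = 1.96

Ka1 ≫ Ka2, so treat the first dissociation as the only significant source of H+.
Ka1 = x²/(0.065 − x) = 2.2 × 10^-3
Solving the quadratic: x = (−Ka1 + √(Ka1² + 4·Ka1·C₀))/2 = 1.09 × 10^-2 M
pH = −log(1.09 × 10^-2) = 1.96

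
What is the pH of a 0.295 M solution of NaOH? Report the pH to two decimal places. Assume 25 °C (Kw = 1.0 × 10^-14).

pH = 13.47

NaOH is a strong base; [OH-] = 0.295 M.
pOH = -log(0.295) = 0.53
pH = 14.00 - 0.53 = 13.47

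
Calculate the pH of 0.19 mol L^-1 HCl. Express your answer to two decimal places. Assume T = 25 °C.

HCl is a strong acid and dissociates completely, so [H+] = 0.19 M.
pH = -log(0.19) = 0.72

pH = 0.72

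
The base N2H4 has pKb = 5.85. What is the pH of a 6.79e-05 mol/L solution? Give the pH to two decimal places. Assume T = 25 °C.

pH = 8.96

N2H4 + H2O ⇌ N2H5+ + OH-
Kb = 10^(−5.85) = 1.41 × 10^-6
From the ICE table, Kb = [OH-]²/(6.79e-05 − [OH-]) = 1.41 × 10^-6.
The 5% rule fails; solving [OH-]² + Kb·[OH-] − Kb·C₀ = 0 exactly:
[OH-] = [−1.41e-06 + √(1.41e-06² + 3.83e-10)]/2 = 9.10 × 10^-6 M
pOH = −log(9.10 × 10^-6) = 5.04; pH = 14.00 − 5.04 = 8.96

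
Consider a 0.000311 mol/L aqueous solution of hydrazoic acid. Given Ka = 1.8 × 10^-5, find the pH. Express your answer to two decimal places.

HN3 ⇌ N3- + H+
From the ICE table, Ka = x²/(0.000311 − x) = 1.8 × 10^-5.
Here C₀/Ka ≈ 17.3, so the small-x approximation fails. Use the quadratic:
x = (−Ka + √(Ka² + 4·Ka·C₀))/2 = 6.64 × 10^-5 M
pH = −log(6.64 × 10^-5) = 4.18

pH = 4.18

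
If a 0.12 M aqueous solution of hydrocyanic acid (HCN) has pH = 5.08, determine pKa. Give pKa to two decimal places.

[H+] = 10^(-5.08) = 8.32 × 10^-6 M
At equilibrium [HA] = 0.12 − 8.32 × 10^-6 = 1.20 × 10^-1 M
Ka = [H+][A-]/[HA] = (8.32 × 10^-6)² / 1.20 × 10^-1 = 5.77 × 10^-10
pKa = -log(5.77 × 10^-10) = 9.24

pKa = 9.24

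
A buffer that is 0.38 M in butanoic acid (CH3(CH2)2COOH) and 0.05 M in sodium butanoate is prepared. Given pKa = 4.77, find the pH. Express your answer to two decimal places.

Using pH = pKa + log([base]/[acid]) with [base]/[acid] = 0.05/0.38:
pH = 4.77 + (-0.881) = 3.89

pH = 3.89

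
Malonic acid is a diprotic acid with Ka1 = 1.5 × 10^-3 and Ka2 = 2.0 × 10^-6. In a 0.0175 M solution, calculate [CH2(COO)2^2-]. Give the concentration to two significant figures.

First ionization gives [H+] ≈ [CH2(COOH)COO-] = 4.43 × 10^-3 M.
Second step: Ka2 = [H+][CH2(COO)2^2-]/[CH2(COOH)COO-] ≈ [CH2(COO)2^2-] (since [H+] ≈ [CH2(COOH)COO-]).
So [CH2(COO)2^2-] ≈ Ka2.

2.0 × 10^-6 M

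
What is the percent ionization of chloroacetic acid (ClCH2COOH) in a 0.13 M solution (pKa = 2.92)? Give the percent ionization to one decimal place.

ClCH2COOH ⇌ ClCH2COO- + H+; let x = [H+] at equilibrium.
Ka = 10^(−2.92) = 1.20 × 10^-3
Solve x² + 0.0012x − 0.000156 = 0 → x = 1.19 × 10^-2 M
Fraction ionized = 1.19 × 10^-2 / 0.13 = 0.0915 → 9.2%

9.2%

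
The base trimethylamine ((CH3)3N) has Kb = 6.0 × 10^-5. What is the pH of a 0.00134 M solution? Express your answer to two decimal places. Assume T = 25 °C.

pH = 10.41

(CH3)3N + H2O ⇌ (CH3)3NH+ + OH-
From the ICE table, Kb = [OH-]²/(0.00134 − [OH-]) = 6.0 × 10^-5.
The 5% rule fails; solving [OH-]² + Kb·[OH-] − Kb·C₀ = 0 exactly:
[OH-] = (−Kb + √(Kb² + 4·Kb·C₀))/2 = 2.55 × 10^-4 M
pOH = −log(2.55 × 10^-4) = 3.59; pH = 14.00 − 3.59 = 10.41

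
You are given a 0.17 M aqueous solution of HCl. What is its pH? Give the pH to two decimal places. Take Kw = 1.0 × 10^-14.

HCl is a strong acid and dissociates completely, so [H+] = 0.17 M.
pH = -log(0.17) = 0.77

pH = 0.77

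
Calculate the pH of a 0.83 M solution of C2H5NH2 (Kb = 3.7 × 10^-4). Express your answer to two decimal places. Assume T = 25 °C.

pH = 12.24

C2H5NH2 + H2O ⇌ C2H5NH3+ + OH-
From the ICE table, Kb = x²/(0.83 − x) = 3.7 × 10^-4.
Assume x ≪ 0.83: x ≈ √(3.7 × 10^-4 × 0.83) = 1.75 × 10^-2 M
pOH = 1.76, so pH = 14.00 − pOH = 12.24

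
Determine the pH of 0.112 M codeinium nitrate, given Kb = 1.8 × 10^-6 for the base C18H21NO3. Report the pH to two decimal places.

C18H22NO3+ is the conjugate acid of the weak base C18H21NO3.
Ka = Kw/Kb = 1.0×10^-14 / 1.8 × 10^-6 = 5.56 × 10^-9
Ka = x²/(0.112 − x) = 5.56 × 10^-9
Assume x ≪ 0.112: x ≈ √(5.56 × 10^-9 × 0.112) = 2.50 × 10^-5 M
pH = −log[H+] = −log(2.50 × 10^-5) = 4.60

pH = 4.60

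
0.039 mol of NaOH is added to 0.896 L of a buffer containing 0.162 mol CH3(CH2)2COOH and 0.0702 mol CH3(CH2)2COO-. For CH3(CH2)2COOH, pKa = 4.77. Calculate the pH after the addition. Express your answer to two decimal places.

pH = 4.72

OH- converts CH3(CH2)2COOH to CH3(CH2)2COO-: CH3(CH2)2COOH → 0.123 mol, CH3(CH2)2COO- → 0.109 mol.
pH = pKa + log(n_CH3(CH2)2COO-/n_CH3(CH2)2COOH) = 4.77 + log(0.109/0.123) = 4.77 + (-0.052)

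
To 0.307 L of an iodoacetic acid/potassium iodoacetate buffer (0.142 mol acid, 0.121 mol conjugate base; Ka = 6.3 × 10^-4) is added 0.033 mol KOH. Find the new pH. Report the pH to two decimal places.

OH- converts ICH2COOH to ICH2COO-: ICH2COOH → 0.109 mol, ICH2COO- → 0.154 mol.
pKa = −log(6.3 × 10^-4) = 3.201
pH = pKa + log(n_ICH2COO-/n_ICH2COOH) = 3.201 + log(0.154/0.109) = 3.201 + (+0.150)

pH = 3.35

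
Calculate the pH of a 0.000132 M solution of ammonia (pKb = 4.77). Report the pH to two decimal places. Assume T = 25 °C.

NH3 + H2O ⇌ NH4+ + OH-
Kb = 10^(−4.77) = 1.70 × 10^-5
From the ICE table, Kb = x²/(0.000132 − x) = 1.70 × 10^-5.
Here C₀/Kb ≈ 7.76, so the small-x approximation fails. Use the quadratic:
x = [−1.7e-05 + √(1.7e-05² + 8.98e-09)]/2 = 3.96 × 10^-5 M
pOH = −log(3.96 × 10^-5) = 4.40; pH = 14.00 − 4.40 = 9.60

pH = 9.60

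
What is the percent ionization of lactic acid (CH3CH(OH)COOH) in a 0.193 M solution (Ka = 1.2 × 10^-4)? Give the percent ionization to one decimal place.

CH3CH(OH)COOH ⇌ CH3CH(OH)COO- + H+; let x = [H+] at equilibrium.
x ≈ √(Ka·C₀) = √(1.2 × 10^-4 × 0.193) = 4.81 × 10^-3 M
% ionization = x/C₀ × 100% = 4.81 × 10^-3/0.193 × 100% = 2.5%

2.5%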